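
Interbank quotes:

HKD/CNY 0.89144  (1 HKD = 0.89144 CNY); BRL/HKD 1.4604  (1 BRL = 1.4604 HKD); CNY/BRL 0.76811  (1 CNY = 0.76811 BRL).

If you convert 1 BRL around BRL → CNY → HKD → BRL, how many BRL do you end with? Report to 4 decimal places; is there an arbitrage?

Around BRL → CNY → HKD → BRL: 1 ÷ 0.76811 ÷ 0.89144 ÷ 1.4604 = 1.000029
Product ≈ 1 (deviation 0.003%, within rounding noise).

1.0000 (no arbitrage)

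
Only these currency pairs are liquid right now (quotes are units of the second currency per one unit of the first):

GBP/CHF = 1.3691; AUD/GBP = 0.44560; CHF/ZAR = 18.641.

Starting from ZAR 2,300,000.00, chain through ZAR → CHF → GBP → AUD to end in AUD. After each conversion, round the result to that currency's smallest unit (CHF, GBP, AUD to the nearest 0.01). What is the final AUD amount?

AUD 202,245.22

ZAR 2,300,000.00 ÷ 18.641 = CHF 123,383.94
CHF 123,383.94 ÷ 1.3691 = GBP 90,120.47
GBP 90,120.47 ÷ 0.44560 = AUD 202,245.22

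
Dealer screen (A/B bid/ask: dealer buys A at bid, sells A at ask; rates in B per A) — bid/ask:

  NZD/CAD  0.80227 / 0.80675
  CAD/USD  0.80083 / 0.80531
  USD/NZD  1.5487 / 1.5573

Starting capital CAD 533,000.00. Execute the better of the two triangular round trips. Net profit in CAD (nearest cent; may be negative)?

Net result: CAD -2,658.77 (no profitable arbitrage after spreads)

Best loop CAD → USD → NZD → CAD:
CAD 533,000.00 × 0.80083 (sell CAD at bid) = USD 426,842.39
USD 426,842.39 × 1.5487 (sell USD at bid) = NZD 661,050.81
NZD 661,050.81 × 0.80227 (sell NZD at bid) = CAD 530,341.23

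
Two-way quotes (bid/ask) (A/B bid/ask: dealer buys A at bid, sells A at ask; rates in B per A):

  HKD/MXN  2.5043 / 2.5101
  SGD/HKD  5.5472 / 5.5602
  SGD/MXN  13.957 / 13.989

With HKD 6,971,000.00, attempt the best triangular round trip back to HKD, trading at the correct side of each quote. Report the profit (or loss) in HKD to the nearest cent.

Best loop HKD → SGD → MXN → HKD:
HKD 6,971,000.00 ÷ 5.5602 (buy SGD at ask) = SGD 1,253,731.88
SGD 1,253,731.88 × 13.957 (sell SGD at bid) = MXN 17,498,335.85
MXN 17,498,335.85 ÷ 2.5101 (buy HKD at ask) = HKD 6,971,170.81

Net profit: HKD 170.81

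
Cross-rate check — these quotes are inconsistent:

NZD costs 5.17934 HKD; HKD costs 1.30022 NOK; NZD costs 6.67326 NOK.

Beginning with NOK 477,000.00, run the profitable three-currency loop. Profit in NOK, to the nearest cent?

Profitable loop is NOK → NZD → HKD → NOK:
NOK 477,000.00 ÷ 6.67326 = NZD 71,479.31
NZD 71,479.31 × 5.17934 = HKD 370,215.63
HKD 370,215.63 × 1.30022 = NOK 481,361.77
Profit = NOK 481,361.77 − NOK 477,000.00

Profit: NOK 4,361.77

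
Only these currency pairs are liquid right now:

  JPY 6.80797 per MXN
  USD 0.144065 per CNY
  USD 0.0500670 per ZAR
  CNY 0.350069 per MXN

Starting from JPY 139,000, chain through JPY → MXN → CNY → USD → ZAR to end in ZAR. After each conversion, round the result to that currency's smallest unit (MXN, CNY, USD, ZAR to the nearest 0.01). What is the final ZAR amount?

JPY 139,000 ÷ 6.80797 = MXN 20,417.25
MXN 20,417.25 × 0.350069 = CNY 7,147.45
CNY 7,147.45 × 0.144065 = USD 1,029.70
USD 1,029.70 ÷ 0.0500670 = ZAR 20,566.44

ZAR 20,566.44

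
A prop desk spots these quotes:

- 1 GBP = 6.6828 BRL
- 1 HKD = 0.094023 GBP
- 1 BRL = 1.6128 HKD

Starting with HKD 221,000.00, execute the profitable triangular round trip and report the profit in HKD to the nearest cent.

Profitable loop is HKD → GBP → BRL → HKD:
HKD 221,000.00 × 0.094023 = GBP 20,779.08
GBP 20,779.08 × 6.6828 = BRL 138,862.46
BRL 138,862.46 × 1.6128 = HKD 223,957.37
Profit = HKD 223,957.37 − HKD 221,000.00

Profit: HKD 2,957.37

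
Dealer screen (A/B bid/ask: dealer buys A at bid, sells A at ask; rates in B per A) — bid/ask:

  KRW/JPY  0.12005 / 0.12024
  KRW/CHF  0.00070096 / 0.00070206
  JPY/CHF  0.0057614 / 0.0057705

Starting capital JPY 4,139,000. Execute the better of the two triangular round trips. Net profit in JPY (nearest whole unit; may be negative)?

Net profit: JPY 42,444

Best loop JPY → KRW → CHF → JPY:
JPY 4,139,000 ÷ 0.12024 (buy KRW at ask) = KRW 34,422,821
KRW 34,422,821 × 0.00070096 (sell KRW at bid) = CHF 24,129.02
CHF 24,129.02 ÷ 0.0057705 (buy JPY at ask) = JPY 4,181,444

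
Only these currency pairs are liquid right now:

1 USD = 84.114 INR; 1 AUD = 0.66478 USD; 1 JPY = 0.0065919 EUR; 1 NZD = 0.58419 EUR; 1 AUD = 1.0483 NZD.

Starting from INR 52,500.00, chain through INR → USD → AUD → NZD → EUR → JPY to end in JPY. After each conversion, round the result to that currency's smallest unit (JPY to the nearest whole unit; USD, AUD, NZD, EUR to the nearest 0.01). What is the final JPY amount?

JPY 87,225

INR 52,500.00 ÷ 84.114 = USD 624.15
USD 624.15 ÷ 0.66478 = AUD 938.88
AUD 938.88 × 1.0483 = NZD 984.23
NZD 984.23 × 0.58419 = EUR 574.98
EUR 574.98 ÷ 0.0065919 = JPY 87,225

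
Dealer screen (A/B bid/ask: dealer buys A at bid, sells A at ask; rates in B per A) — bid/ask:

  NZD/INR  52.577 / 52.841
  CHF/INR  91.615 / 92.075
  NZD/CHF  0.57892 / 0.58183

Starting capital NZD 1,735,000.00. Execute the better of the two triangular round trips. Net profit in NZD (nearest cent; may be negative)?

Net profit: NZD 6,460.35

Best loop NZD → CHF → INR → NZD:
NZD 1,735,000.00 × 0.57892 (sell NZD at bid) = CHF 1,004,426.20
CHF 1,004,426.20 × 91.615 (sell CHF at bid) = INR 92,020,506.31
INR 92,020,506.31 ÷ 52.841 (buy NZD at ask) = NZD 1,741,460.35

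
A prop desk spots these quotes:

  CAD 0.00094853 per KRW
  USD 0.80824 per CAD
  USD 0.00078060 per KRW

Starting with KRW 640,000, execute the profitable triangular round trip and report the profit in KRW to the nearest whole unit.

Profit: KRW 11,654

Profitable loop is KRW → USD → CAD → KRW:
KRW 640,000 × 0.00078060 = USD 499.58
USD 499.58 ÷ 0.80824 = CAD 618.11
CAD 618.11 ÷ 0.00094853 = KRW 651,654
Profit = KRW 651,654 − KRW 640,000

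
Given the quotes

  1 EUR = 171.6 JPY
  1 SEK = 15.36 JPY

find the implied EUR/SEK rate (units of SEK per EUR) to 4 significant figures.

EUR/SEK = 11.17

1 EUR × 171.6 = 171.6 JPY
171.6 JPY ÷ 15.36 = 11.1719 SEK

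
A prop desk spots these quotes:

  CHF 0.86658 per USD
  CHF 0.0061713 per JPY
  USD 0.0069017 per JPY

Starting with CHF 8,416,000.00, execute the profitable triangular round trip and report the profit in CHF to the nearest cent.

Profit: CHF 267,956.64

Profitable loop is CHF → USD → JPY → CHF:
CHF 8,416,000.00 ÷ 0.86658 = USD 9,711,740.40
USD 9,711,740.40 ÷ 0.0069017 = JPY 1,407,151,920
JPY 1,407,151,920 × 0.0061713 = CHF 8,683,956.64
Profit = CHF 8,683,956.64 − CHF 8,416,000.00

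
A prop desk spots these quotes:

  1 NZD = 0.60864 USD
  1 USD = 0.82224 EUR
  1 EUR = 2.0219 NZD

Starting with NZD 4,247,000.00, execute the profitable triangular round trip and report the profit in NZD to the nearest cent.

Profit: NZD 50,352.95

Profitable loop is NZD → USD → EUR → NZD:
NZD 4,247,000.00 × 0.60864 = USD 2,584,894.08
USD 2,584,894.08 × 0.82224 = EUR 2,125,403.31
EUR 2,125,403.31 × 2.0219 = NZD 4,297,352.95
Profit = NZD 4,297,352.95 − NZD 4,247,000.00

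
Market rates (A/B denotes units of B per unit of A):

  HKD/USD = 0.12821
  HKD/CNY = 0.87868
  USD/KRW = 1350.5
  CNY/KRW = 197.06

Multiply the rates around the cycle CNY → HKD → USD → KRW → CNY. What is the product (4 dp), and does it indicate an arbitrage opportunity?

Around CNY → HKD → USD → KRW → CNY: 1 ÷ 0.87868 × 0.12821 × 1350.5 ÷ 197.06 = 0.999971
Product ≈ 1 (deviation 0.003%, within rounding noise).

1.0000 (no arbitrage)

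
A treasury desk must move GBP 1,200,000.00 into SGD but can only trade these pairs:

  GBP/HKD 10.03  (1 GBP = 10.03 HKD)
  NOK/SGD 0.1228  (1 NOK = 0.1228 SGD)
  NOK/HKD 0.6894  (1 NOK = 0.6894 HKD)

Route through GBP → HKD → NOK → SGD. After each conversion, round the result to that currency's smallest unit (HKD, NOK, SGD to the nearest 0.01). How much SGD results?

GBP 1,200,000.00 × 10.03 = HKD 12,036,000.00
HKD 12,036,000.00 ÷ 0.6894 = NOK 17,458,659.70
NOK 17,458,659.70 × 0.1228 = SGD 2,143,923.41

SGD 2,143,923.41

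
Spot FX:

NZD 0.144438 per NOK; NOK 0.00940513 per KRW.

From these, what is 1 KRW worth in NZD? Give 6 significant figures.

KRW/NZD = 0.00135846

1 KRW × 0.00940513 = 0.00940513 NOK
0.00940513 NOK × 0.144438 = 0.00135846 NZD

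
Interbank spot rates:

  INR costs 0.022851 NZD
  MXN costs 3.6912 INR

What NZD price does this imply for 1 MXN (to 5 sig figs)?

1 MXN × 3.6912 = 3.6912 INR
3.6912 INR × 0.022851 = 0.0843476 NZD

MXN/NZD = 0.084348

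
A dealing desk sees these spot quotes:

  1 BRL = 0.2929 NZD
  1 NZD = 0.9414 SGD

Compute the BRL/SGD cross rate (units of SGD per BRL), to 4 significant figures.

BRL/SGD = 0.2757

1 BRL × 0.2929 = 0.2929 NZD
0.2929 NZD × 0.9414 = 0.275736 SGD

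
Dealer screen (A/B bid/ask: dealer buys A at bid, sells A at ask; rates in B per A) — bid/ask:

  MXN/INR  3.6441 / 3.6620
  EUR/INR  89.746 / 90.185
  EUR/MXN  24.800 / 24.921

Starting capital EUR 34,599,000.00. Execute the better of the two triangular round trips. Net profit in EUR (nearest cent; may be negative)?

Net profit: EUR 72,386.09

Best loop EUR → MXN → INR → EUR:
EUR 34,599,000.00 × 24.800 (sell EUR at bid) = MXN 858,055,200.00
MXN 858,055,200.00 × 3.6441 (sell MXN at bid) = INR 3,126,838,954.32
INR 3,126,838,954.32 ÷ 90.185 (buy EUR at ask) = EUR 34,671,386.09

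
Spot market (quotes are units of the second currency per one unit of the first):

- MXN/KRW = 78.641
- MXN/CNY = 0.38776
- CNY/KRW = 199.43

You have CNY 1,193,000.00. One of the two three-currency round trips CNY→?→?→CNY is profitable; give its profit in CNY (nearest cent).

Profitable loop is CNY → MXN → KRW → CNY:
CNY 1,193,000.00 ÷ 0.38776 = MXN 3,076,645.35
MXN 3,076,645.35 × 78.641 = KRW 241,950,467
KRW 241,950,467 ÷ 199.43 = CNY 1,213,209.98
Profit = CNY 1,213,209.98 − CNY 1,193,000.00

Profit: CNY 20,209.98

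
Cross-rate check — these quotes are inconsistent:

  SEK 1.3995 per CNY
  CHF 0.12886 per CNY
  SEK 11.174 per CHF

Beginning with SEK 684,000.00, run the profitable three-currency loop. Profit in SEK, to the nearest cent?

Profitable loop is SEK → CNY → CHF → SEK:
SEK 684,000.00 ÷ 1.3995 = CNY 488,745.98
CNY 488,745.98 × 0.12886 = CHF 62,979.81
CHF 62,979.81 × 11.174 = SEK 703,736.36
Profit = SEK 703,736.36 − SEK 684,000.00

Profit: SEK 19,736.36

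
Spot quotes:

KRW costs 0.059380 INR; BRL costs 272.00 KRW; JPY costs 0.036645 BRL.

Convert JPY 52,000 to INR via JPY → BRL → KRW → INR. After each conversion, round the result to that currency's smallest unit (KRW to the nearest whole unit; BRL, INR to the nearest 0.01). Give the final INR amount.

INR 30,777.07

JPY 52,000 × 0.036645 = BRL 1,905.54
BRL 1,905.54 × 272.00 = KRW 518,307
KRW 518,307 × 0.059380 = INR 30,777.07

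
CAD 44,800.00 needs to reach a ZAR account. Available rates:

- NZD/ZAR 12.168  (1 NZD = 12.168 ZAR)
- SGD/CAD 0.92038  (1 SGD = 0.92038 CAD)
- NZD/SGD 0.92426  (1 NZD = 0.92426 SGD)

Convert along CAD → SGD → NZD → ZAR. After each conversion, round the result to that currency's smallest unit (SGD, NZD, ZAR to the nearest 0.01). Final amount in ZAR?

CAD 44,800.00 ÷ 0.92038 = SGD 48,675.55
SGD 48,675.55 ÷ 0.92426 = NZD 52,664.35
NZD 52,664.35 × 12.168 = ZAR 640,819.81

ZAR 640,819.81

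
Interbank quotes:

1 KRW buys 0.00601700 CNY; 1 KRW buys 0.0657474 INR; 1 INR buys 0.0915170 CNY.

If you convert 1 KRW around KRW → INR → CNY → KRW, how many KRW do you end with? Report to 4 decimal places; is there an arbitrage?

1.0000 (no arbitrage)

Around KRW → INR → CNY → KRW: 1 × 0.0657474 × 0.0915170 ÷ 0.00601700 = 1.000001
Product ≈ 1 (deviation 0.000%, within rounding noise).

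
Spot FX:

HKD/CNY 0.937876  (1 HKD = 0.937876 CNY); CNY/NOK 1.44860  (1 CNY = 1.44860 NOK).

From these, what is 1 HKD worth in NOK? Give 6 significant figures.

1 HKD × 0.937876 = 0.937876 CNY
0.937876 CNY × 1.44860 = 1.35861 NOK

HKD/NOK = 1.35861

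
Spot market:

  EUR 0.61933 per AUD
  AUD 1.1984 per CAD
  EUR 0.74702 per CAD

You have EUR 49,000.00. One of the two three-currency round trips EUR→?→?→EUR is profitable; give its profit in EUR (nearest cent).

Profitable loop is EUR → AUD → CAD → EUR:
EUR 49,000.00 ÷ 0.61933 = AUD 79,117.76
AUD 79,117.76 ÷ 1.1984 = CAD 66,019.49
CAD 66,019.49 × 0.74702 = EUR 49,317.88
Profit = EUR 49,317.88 − EUR 49,000.00

Profit: EUR 317.88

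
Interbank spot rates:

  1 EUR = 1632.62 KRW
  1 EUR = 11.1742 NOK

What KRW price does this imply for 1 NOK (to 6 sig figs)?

NOK/KRW = 146.106

1 NOK ÷ 11.1742 = 0.0894919 EUR
0.0894919 EUR × 1632.62 = 146.106 KRW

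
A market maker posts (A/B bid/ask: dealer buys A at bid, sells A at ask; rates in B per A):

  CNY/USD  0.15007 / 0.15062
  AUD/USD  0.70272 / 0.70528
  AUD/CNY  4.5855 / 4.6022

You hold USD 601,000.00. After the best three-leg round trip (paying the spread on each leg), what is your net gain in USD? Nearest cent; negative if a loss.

Best loop USD → CNY → AUD → USD:
USD 601,000.00 ÷ 0.15062 (buy CNY at ask) = CNY 3,990,173.95
CNY 3,990,173.95 ÷ 4.6022 (buy AUD at ask) = AUD 867,014.46
AUD 867,014.46 × 0.70272 (sell AUD at bid) = USD 609,268.40

Net profit: USD 8,268.40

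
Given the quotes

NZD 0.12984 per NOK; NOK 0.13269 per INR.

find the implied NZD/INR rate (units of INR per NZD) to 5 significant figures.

NZD/INR = 58.043

1 NZD ÷ 0.12984 = 7.70179 NOK
7.70179 NOK ÷ 0.13269 = 58.0435 INR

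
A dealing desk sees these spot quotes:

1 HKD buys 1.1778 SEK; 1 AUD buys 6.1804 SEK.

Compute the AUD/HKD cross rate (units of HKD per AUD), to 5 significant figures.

1 AUD × 6.1804 = 6.1804 SEK
6.1804 SEK ÷ 1.1778 = 5.24741 HKD

AUD/HKD = 5.2474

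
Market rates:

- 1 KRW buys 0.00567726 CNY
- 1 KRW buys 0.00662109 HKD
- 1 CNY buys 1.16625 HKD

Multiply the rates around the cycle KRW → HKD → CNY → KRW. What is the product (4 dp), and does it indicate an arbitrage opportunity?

1.0000 (no arbitrage)

Around KRW → HKD → CNY → KRW: 1 × 0.00662109 ÷ 1.16625 ÷ 0.00567726 = 0.999998
Product ≈ 1 (deviation 0.000%, within rounding noise).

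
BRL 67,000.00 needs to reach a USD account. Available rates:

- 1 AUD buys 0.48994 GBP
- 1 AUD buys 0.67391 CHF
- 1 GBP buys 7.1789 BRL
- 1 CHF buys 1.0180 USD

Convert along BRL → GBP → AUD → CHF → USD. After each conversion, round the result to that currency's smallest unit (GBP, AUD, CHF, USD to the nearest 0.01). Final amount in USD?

USD 13,068.44

BRL 67,000.00 ÷ 7.1789 = GBP 9,332.91
GBP 9,332.91 ÷ 0.48994 = AUD 19,049.09
AUD 19,049.09 × 0.67391 = CHF 12,837.37
CHF 12,837.37 × 1.0180 = USD 13,068.44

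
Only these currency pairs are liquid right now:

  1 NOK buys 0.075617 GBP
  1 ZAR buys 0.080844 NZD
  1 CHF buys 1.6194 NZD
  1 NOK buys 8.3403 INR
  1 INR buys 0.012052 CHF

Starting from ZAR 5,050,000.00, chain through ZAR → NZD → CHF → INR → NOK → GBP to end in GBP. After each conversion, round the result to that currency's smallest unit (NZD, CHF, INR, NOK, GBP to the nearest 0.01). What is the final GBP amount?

ZAR 5,050,000.00 × 0.080844 = NZD 408,262.20
NZD 408,262.20 ÷ 1.6194 = CHF 252,107.08
CHF 252,107.08 ÷ 0.012052 = INR 20,918,277.46
INR 20,918,277.46 ÷ 8.3403 = NOK 2,508,096.53
NOK 2,508,096.53 × 0.075617 = GBP 189,654.74

GBP 189,654.74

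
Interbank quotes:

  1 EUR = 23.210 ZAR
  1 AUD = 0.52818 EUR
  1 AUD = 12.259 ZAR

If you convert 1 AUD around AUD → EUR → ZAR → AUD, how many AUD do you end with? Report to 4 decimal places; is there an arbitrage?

Around AUD → EUR → ZAR → AUD: 1 × 0.52818 × 23.210 ÷ 12.259 = 1.000005
Product ≈ 1 (deviation 0.000%, within rounding noise).

1.0000 (no arbitrage)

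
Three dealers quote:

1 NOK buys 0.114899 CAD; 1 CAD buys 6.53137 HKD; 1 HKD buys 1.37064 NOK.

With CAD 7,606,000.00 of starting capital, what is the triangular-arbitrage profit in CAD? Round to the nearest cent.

Profitable loop is CAD → HKD → NOK → CAD:
CAD 7,606,000.00 × 6.53137 = HKD 49,677,600.22
HKD 49,677,600.22 × 1.37064 = NOK 68,090,105.97
NOK 68,090,105.97 × 0.114899 = CAD 7,823,485.09
Profit = CAD 7,823,485.09 − CAD 7,606,000.00

Profit: CAD 217,485.09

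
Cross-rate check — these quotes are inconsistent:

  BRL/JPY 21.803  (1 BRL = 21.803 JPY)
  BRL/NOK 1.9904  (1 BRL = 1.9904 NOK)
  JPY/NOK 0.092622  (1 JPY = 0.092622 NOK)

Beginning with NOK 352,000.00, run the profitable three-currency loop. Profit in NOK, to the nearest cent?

Profitable loop is NOK → BRL → JPY → NOK:
NOK 352,000.00 ÷ 1.9904 = BRL 176,848.87
BRL 176,848.87 × 21.803 = JPY 3,855,836
JPY 3,855,836 × 0.092622 = NOK 357,135.24
Profit = NOK 357,135.24 − NOK 352,000.00

Profit: NOK 5,135.24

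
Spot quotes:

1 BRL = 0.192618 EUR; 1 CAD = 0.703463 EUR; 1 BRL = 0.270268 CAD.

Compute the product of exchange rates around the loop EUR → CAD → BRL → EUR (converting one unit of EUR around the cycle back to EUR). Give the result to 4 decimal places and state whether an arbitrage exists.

1.0131 (arbitrage exists)

Around EUR → CAD → BRL → EUR: 1 ÷ 0.703463 ÷ 0.270268 × 0.192618 = 1.013120
Product > 1; profitable direction is EUR → CAD → BRL → EUR.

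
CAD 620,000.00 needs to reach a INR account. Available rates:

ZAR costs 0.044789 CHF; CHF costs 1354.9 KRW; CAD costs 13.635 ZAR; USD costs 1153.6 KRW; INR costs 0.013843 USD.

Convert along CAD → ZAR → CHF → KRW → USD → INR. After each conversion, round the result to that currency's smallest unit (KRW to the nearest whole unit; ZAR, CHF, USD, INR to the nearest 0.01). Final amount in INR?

CAD 620,000.00 × 13.635 = ZAR 8,453,700.00
ZAR 8,453,700.00 × 0.044789 = CHF 378,632.77
CHF 378,632.77 × 1354.9 = KRW 513,009,540
KRW 513,009,540 ÷ 1153.6 = USD 444,703.14
USD 444,703.14 ÷ 0.013843 = INR 32,124,766.31

INR 32,124,766.31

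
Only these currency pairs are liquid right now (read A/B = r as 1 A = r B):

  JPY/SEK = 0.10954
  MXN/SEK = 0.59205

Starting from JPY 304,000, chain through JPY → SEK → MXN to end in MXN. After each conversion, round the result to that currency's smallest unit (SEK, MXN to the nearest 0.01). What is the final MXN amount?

MXN 56,245.52

JPY 304,000 × 0.10954 = SEK 33,300.16
SEK 33,300.16 ÷ 0.59205 = MXN 56,245.52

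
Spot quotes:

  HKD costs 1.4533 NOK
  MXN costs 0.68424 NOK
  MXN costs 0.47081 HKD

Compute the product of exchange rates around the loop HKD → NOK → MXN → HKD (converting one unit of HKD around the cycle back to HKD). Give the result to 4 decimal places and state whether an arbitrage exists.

Around HKD → NOK → MXN → HKD: 1 × 1.4533 ÷ 0.68424 × 0.47081 = 0.999983
Product ≈ 1 (deviation 0.002%, within rounding noise).

1.0000 (no arbitrage)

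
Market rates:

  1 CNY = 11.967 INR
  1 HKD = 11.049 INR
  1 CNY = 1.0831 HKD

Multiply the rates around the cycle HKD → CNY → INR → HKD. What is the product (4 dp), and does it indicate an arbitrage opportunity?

Around HKD → CNY → INR → HKD: 1 ÷ 1.0831 × 11.967 ÷ 11.049 = 0.999986
Product ≈ 1 (deviation 0.001%, within rounding noise).

1.0000 (no arbitrage)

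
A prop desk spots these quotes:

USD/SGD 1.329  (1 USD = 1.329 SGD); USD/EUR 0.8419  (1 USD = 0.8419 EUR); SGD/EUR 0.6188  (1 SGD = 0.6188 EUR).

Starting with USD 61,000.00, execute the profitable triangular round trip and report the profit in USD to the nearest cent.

Profit: USD 1,447.50

Profitable loop is USD → EUR → SGD → USD:
USD 61,000.00 × 0.8419 = EUR 51,355.90
EUR 51,355.90 ÷ 0.6188 = SGD 82,992.73
SGD 82,992.73 ÷ 1.329 = USD 62,447.50
Profit = USD 62,447.50 − USD 61,000.00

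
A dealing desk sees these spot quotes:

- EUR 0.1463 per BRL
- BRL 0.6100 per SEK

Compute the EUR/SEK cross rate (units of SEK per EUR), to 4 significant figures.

1 EUR ÷ 0.1463 = 6.83527 BRL
6.83527 BRL ÷ 0.6100 = 11.2054 SEK

EUR/SEK = 11.21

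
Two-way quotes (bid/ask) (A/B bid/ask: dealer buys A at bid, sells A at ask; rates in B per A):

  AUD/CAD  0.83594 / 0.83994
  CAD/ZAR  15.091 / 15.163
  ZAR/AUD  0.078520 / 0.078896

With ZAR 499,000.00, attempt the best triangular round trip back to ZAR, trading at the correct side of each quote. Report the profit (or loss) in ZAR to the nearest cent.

Best loop ZAR → CAD → AUD → ZAR:
ZAR 499,000.00 ÷ 15.163 (buy CAD at ask) = CAD 32,909.05
CAD 32,909.05 ÷ 0.83994 (buy AUD at ask) = AUD 39,180.24
AUD 39,180.24 ÷ 0.078896 (buy ZAR at ask) = ZAR 496,606.23

Net result: ZAR -2,393.77 (no profitable arbitrage after spreads)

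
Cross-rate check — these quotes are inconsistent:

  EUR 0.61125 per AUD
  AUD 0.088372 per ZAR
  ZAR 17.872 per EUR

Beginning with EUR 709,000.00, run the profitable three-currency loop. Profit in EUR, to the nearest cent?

Profit: EUR 25,411.59

Profitable loop is EUR → AUD → ZAR → EUR:
EUR 709,000.00 ÷ 0.61125 = AUD 1,159,918.20
AUD 1,159,918.20 ÷ 0.088372 = ZAR 13,125,403.98
ZAR 13,125,403.98 ÷ 17.872 = EUR 734,411.59
Profit = EUR 734,411.59 − EUR 709,000.00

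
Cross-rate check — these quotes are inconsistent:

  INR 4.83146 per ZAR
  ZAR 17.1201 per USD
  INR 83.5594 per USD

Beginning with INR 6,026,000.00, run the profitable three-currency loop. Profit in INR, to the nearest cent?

Profit: INR 61,510.94

Profitable loop is INR → ZAR → USD → INR:
INR 6,026,000.00 ÷ 4.83146 = ZAR 1,247,242.03
ZAR 1,247,242.03 ÷ 17.1201 = USD 72,852.50
USD 72,852.50 × 83.5594 = INR 6,087,510.94
Profit = INR 6,087,510.94 − INR 6,026,000.00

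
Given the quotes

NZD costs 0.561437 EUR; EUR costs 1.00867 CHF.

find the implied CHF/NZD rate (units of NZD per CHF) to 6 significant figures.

CHF/NZD = 1.76583

1 CHF ÷ 1.00867 = 0.991405 EUR
0.991405 EUR ÷ 0.561437 = 1.76583 NZD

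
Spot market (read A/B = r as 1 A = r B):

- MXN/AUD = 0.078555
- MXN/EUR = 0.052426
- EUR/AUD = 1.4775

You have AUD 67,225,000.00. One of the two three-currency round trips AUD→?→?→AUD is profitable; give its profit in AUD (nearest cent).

Profit: AUD 950,829.56

Profitable loop is AUD → EUR → MXN → AUD:
AUD 67,225,000.00 ÷ 1.4775 = EUR 45,499,153.98
EUR 45,499,153.98 ÷ 0.052426 = MXN 867,873,840.77
MXN 867,873,840.77 × 0.078555 = AUD 68,175,829.56
Profit = AUD 68,175,829.56 − AUD 67,225,000.00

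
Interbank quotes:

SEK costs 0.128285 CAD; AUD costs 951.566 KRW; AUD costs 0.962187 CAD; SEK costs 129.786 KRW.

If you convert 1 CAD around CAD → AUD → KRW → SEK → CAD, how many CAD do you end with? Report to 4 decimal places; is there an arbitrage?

Around CAD → AUD → KRW → SEK → CAD: 1 ÷ 0.962187 × 951.566 ÷ 129.786 × 0.128285 = 0.977524
Product < 1; profitable direction is CAD → SEK → KRW → AUD → CAD.

0.9775 (arbitrage exists)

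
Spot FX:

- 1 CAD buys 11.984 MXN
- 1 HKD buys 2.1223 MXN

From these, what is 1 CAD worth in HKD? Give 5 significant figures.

1 CAD × 11.984 = 11.984 MXN
11.984 MXN ÷ 2.1223 = 5.6467 HKD

CAD/HKD = 5.6467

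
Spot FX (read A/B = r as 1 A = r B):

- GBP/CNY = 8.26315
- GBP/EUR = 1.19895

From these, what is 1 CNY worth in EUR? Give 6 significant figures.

CNY/EUR = 0.145096

1 CNY ÷ 8.26315 = 0.121019 GBP
0.121019 GBP × 1.19895 = 0.145096 EUR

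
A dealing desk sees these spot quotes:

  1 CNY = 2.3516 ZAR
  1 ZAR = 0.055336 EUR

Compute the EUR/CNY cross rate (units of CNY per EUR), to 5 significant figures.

1 EUR ÷ 0.055336 = 18.0714 ZAR
18.0714 ZAR ÷ 2.3516 = 7.68473 CNY

EUR/CNY = 7.6847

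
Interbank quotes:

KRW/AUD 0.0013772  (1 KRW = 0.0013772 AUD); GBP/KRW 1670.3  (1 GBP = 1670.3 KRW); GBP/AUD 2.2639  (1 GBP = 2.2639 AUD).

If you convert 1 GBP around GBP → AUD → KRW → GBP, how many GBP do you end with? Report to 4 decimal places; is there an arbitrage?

0.9842 (arbitrage exists)

Around GBP → AUD → KRW → GBP: 1 × 2.2639 ÷ 0.0013772 ÷ 1670.3 = 0.984160
Product < 1; profitable direction is GBP → KRW → AUD → GBP.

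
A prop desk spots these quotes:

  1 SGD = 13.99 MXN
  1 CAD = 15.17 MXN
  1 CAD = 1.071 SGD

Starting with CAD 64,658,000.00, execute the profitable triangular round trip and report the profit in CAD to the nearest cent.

Profitable loop is CAD → MXN → SGD → CAD:
CAD 64,658,000.00 × 15.17 = MXN 980,861,860.00
MXN 980,861,860.00 ÷ 13.99 = SGD 70,111,641.17
SGD 70,111,641.17 ÷ 1.071 = CAD 65,463,717.25
Profit = CAD 65,463,717.25 − CAD 64,658,000.00

Profit: CAD 805,717.25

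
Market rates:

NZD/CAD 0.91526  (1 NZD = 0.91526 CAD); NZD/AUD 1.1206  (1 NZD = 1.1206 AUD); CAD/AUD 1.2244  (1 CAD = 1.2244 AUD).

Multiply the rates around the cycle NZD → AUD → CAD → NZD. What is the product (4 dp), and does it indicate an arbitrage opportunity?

Around NZD → AUD → CAD → NZD: 1 × 1.1206 ÷ 1.2244 ÷ 0.91526 = 0.999960
Product ≈ 1 (deviation 0.004%, within rounding noise).

1.0000 (no arbitrage)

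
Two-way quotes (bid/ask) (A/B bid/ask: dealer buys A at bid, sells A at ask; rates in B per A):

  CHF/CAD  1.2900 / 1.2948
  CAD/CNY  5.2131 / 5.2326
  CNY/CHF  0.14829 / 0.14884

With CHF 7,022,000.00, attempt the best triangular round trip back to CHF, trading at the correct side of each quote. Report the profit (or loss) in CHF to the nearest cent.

Net result: CHF -19,413.92 (no profitable arbitrage after spreads)

Best loop CHF → CAD → CNY → CHF:
CHF 7,022,000.00 × 1.2900 (sell CHF at bid) = CAD 9,058,380.00
CAD 9,058,380.00 × 5.2131 (sell CAD at bid) = CNY 47,222,240.78
CNY 47,222,240.78 × 0.14829 (sell CNY at bid) = CHF 7,002,586.08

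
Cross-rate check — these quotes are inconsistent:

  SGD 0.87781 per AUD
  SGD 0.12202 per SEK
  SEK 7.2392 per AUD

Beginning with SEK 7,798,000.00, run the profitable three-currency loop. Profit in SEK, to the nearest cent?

Profitable loop is SEK → SGD → AUD → SEK:
SEK 7,798,000.00 × 0.12202 = SGD 951,511.96
SGD 951,511.96 ÷ 0.87781 = AUD 1,083,961.18
AUD 1,083,961.18 × 7.2392 = SEK 7,847,011.75
Profit = SEK 7,847,011.75 − SEK 7,798,000.00

Profit: SEK 49,011.75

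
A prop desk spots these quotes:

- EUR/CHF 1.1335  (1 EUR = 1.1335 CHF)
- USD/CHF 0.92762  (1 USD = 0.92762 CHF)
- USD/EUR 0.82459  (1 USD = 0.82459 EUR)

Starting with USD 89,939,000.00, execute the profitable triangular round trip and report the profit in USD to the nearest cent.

Profitable loop is USD → EUR → CHF → USD:
USD 89,939,000.00 × 0.82459 = EUR 74,162,800.01
EUR 74,162,800.01 × 1.1335 = CHF 84,063,533.81
CHF 84,063,533.81 ÷ 0.92762 = USD 90,622,813.02
Profit = USD 90,622,813.02 − USD 89,939,000.00

Profit: USD 683,813.02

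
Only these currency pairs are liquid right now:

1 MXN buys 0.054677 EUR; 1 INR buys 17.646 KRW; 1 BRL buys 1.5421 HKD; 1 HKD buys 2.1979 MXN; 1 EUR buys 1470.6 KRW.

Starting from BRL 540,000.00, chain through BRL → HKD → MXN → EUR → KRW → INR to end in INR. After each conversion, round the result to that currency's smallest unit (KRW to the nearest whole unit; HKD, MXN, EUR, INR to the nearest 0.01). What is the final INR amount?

INR 8,340,022.10

BRL 540,000.00 × 1.5421 = HKD 832,734.00
HKD 832,734.00 × 2.1979 = MXN 1,830,266.06
MXN 1,830,266.06 × 0.054677 = EUR 100,073.46
EUR 100,073.46 × 1470.6 = KRW 147,168,030
KRW 147,168,030 ÷ 17.646 = INR 8,340,022.10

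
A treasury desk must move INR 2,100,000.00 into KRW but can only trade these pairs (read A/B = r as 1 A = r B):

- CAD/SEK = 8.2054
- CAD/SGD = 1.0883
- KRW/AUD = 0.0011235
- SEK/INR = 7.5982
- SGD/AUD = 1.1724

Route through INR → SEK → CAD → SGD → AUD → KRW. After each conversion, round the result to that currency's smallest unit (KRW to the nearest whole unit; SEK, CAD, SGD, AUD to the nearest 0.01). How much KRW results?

KRW 38,252,541

INR 2,100,000.00 ÷ 7.5982 = SEK 276,381.25
SEK 276,381.25 ÷ 8.2054 = CAD 33,682.85
CAD 33,682.85 × 1.0883 = SGD 36,657.05
SGD 36,657.05 × 1.1724 = AUD 42,976.73
AUD 42,976.73 ÷ 0.0011235 = KRW 38,252,541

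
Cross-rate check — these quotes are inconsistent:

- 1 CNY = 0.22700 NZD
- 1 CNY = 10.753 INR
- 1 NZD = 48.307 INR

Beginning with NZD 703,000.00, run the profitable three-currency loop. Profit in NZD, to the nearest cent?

Profitable loop is NZD → INR → CNY → NZD:
NZD 703,000.00 × 48.307 = INR 33,959,821.00
INR 33,959,821.00 ÷ 10.753 = CNY 3,158,171.77
CNY 3,158,171.77 × 0.22700 = NZD 716,904.99
Profit = NZD 716,904.99 − NZD 703,000.00

Profit: NZD 13,904.99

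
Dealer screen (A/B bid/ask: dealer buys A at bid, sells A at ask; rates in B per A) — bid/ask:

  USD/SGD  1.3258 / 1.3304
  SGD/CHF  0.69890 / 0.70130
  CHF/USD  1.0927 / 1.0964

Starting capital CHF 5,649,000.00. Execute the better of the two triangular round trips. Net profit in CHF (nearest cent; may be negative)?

Best loop CHF → USD → SGD → CHF:
CHF 5,649,000.00 × 1.0927 (sell CHF at bid) = USD 6,172,662.30
USD 6,172,662.30 × 1.3258 (sell USD at bid) = SGD 8,183,715.68
SGD 8,183,715.68 × 0.69890 (sell SGD at bid) = CHF 5,719,598.89

Net profit: CHF 70,598.89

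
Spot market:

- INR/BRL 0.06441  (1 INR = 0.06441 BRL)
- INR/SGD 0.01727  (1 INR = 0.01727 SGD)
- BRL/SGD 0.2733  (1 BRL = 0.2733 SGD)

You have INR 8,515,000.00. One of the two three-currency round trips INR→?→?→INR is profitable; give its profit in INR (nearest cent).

Profitable loop is INR → BRL → SGD → INR:
INR 8,515,000.00 × 0.06441 = BRL 548,451.15
BRL 548,451.15 × 0.2733 = SGD 149,891.70
SGD 149,891.70 ÷ 0.01727 = INR 8,679,310.90
Profit = INR 8,679,310.90 − INR 8,515,000.00

Profit: INR 164,310.90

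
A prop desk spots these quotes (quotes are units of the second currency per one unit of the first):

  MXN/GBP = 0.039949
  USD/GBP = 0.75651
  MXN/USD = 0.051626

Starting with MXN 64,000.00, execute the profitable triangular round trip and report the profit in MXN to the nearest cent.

Profit: MXN 1,464.03

Profitable loop is MXN → GBP → USD → MXN:
MXN 64,000.00 × 0.039949 = GBP 2,556.74
GBP 2,556.74 ÷ 0.75651 = USD 3,379.65
USD 3,379.65 ÷ 0.051626 = MXN 65,464.03
Profit = MXN 65,464.03 − MXN 64,000.00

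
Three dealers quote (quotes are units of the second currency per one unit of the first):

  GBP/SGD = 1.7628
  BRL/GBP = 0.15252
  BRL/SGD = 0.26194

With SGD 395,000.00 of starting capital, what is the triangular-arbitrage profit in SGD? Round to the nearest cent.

Profit: SGD 10,438.62

Profitable loop is SGD → BRL → GBP → SGD:
SGD 395,000.00 ÷ 0.26194 = BRL 1,507,978.93
BRL 1,507,978.93 × 0.15252 = GBP 229,996.95
GBP 229,996.95 × 1.7628 = SGD 405,438.62
Profit = SGD 405,438.62 − SGD 395,000.00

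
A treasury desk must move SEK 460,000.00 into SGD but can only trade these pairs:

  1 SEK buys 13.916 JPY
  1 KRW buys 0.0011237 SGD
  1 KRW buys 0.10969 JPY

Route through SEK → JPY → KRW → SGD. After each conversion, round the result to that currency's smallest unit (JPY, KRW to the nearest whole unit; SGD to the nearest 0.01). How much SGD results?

SEK 460,000.00 × 13.916 = JPY 6,401,360
JPY 6,401,360 ÷ 0.10969 = KRW 58,358,647
KRW 58,358,647 × 0.0011237 = SGD 65,577.61

SGD 65,577.61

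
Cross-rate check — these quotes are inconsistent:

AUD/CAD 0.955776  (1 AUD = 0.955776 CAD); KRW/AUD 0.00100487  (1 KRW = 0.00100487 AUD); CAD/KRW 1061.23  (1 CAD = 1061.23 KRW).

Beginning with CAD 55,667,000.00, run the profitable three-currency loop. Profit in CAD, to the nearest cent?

Profit: CAD 1,070,910.42

Profitable loop is CAD → KRW → AUD → CAD:
CAD 55,667,000.00 × 1061.23 = KRW 59,075,490,410
KRW 59,075,490,410 × 0.00100487 = AUD 59,363,188.05
AUD 59,363,188.05 × 0.955776 = CAD 56,737,910.42
Profit = CAD 56,737,910.42 − CAD 55,667,000.00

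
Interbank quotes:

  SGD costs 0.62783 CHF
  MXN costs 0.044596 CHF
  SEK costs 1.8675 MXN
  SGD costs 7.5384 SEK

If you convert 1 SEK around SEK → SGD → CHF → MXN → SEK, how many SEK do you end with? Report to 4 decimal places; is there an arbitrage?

1.0000 (no arbitrage)

Around SEK → SGD → CHF → MXN → SEK: 1 ÷ 7.5384 × 0.62783 ÷ 0.044596 ÷ 1.8675 = 1.000015
Product ≈ 1 (deviation 0.001%, within rounding noise).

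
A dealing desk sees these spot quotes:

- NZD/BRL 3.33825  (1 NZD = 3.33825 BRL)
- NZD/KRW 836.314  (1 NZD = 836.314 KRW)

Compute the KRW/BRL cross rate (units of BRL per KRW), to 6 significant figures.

KRW/BRL = 0.00399162

1 KRW ÷ 836.314 = 0.00119572 NZD
0.00119572 NZD × 3.33825 = 0.00399162 BRL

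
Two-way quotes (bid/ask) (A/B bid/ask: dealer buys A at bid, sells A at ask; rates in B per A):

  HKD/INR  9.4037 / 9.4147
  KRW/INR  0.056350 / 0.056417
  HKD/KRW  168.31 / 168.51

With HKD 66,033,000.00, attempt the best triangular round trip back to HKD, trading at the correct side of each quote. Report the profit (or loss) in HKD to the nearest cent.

Net profit: HKD 487,940.85

Best loop HKD → KRW → INR → HKD:
HKD 66,033,000.00 × 168.31 (sell HKD at bid) = KRW 11,114,014,230
KRW 11,114,014,230 × 0.056350 (sell KRW at bid) = INR 626,274,701.86
INR 626,274,701.86 ÷ 9.4147 (buy HKD at ask) = HKD 66,520,940.85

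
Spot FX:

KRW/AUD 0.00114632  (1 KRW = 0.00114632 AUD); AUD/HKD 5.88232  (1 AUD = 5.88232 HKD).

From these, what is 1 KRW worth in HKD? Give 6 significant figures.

1 KRW × 0.00114632 = 0.00114632 AUD
0.00114632 AUD × 5.88232 = 0.00674302 HKD

KRW/HKD = 0.00674302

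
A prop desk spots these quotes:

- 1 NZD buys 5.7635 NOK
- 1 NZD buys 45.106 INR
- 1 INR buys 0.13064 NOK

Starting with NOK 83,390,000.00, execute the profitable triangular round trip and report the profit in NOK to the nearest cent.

Profitable loop is NOK → NZD → INR → NOK:
NOK 83,390,000.00 ÷ 5.7635 = NZD 14,468,638.85
NZD 14,468,638.85 × 45.106 = INR 652,622,423.87
INR 652,622,423.87 × 0.13064 = NOK 85,258,593.45
Profit = NOK 85,258,593.45 − NOK 83,390,000.00

Profit: NOK 1,868,593.45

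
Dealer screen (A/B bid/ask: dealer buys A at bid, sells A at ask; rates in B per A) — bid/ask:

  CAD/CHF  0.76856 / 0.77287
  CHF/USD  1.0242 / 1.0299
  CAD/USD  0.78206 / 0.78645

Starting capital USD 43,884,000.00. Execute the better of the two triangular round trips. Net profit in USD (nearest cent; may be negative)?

Best loop USD → CAD → CHF → USD:
USD 43,884,000.00 ÷ 0.78645 (buy CAD at ask) = CAD 55,800,114.44
CAD 55,800,114.44 × 0.76856 (sell CAD at bid) = CHF 42,885,735.95
CHF 42,885,735.95 × 1.0242 (sell CHF at bid) = USD 43,923,570.76

Net profit: USD 39,570.76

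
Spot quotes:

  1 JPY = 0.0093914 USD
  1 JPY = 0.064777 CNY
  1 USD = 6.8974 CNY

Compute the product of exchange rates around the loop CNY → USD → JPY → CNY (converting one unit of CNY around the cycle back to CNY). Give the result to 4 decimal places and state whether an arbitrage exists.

1.0000 (no arbitrage)

Around CNY → USD → JPY → CNY: 1 ÷ 6.8974 ÷ 0.0093914 × 0.064777 = 1.000012
Product ≈ 1 (deviation 0.001%, within rounding noise).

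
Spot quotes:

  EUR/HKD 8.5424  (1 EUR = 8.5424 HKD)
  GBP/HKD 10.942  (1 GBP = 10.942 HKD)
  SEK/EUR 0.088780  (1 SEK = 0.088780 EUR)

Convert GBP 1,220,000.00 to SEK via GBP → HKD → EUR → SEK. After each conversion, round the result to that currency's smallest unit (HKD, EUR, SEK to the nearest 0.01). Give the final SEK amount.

GBP 1,220,000.00 × 10.942 = HKD 13,349,240.00
HKD 13,349,240.00 ÷ 8.5424 = EUR 1,562,703.69
EUR 1,562,703.69 ÷ 0.088780 = SEK 17,601,978.94

SEK 17,601,978.94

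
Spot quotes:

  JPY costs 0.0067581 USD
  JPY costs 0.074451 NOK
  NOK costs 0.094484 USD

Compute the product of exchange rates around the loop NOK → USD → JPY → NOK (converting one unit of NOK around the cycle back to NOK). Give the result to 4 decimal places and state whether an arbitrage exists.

1.0409 (arbitrage exists)

Around NOK → USD → JPY → NOK: 1 × 0.094484 ÷ 0.0067581 × 0.074451 = 1.040888
Product > 1; profitable direction is NOK → USD → JPY → NOK.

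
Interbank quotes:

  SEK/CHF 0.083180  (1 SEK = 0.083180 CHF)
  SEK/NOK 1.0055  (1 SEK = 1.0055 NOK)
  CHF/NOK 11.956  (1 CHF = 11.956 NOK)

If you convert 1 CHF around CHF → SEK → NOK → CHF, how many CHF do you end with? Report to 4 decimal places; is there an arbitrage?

1.0111 (arbitrage exists)

Around CHF → SEK → NOK → CHF: 1 ÷ 0.083180 × 1.0055 ÷ 11.956 = 1.011061
Product > 1; profitable direction is CHF → SEK → NOK → CHF.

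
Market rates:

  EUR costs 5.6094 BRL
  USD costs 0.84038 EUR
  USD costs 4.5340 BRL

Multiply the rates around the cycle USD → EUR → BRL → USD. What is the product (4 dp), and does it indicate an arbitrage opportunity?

1.0397 (arbitrage exists)

Around USD → EUR → BRL → USD: 1 × 0.84038 × 5.6094 ÷ 4.5340 = 1.039706
Product > 1; profitable direction is USD → EUR → BRL → USD.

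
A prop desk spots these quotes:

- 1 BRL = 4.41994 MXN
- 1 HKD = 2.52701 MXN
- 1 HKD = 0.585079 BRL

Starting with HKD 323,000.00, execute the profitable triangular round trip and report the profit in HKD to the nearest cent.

Profitable loop is HKD → BRL → MXN → HKD:
HKD 323,000.00 × 0.585079 = BRL 188,980.52
BRL 188,980.52 × 4.41994 = MXN 835,282.55
MXN 835,282.55 ÷ 2.52701 = HKD 330,541.84
Profit = HKD 330,541.84 − HKD 323,000.00

Profit: HKD 7,541.84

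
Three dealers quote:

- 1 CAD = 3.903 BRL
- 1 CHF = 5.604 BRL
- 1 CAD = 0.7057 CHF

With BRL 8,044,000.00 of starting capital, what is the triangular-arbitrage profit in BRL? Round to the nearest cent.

Profit: BRL 106,640.81

Profitable loop is BRL → CAD → CHF → BRL:
BRL 8,044,000.00 ÷ 3.903 = CAD 2,060,978.73
CAD 2,060,978.73 × 0.7057 = CHF 1,454,432.69
CHF 1,454,432.69 × 5.604 = BRL 8,150,640.81
Profit = BRL 8,150,640.81 − BRL 8,044,000.00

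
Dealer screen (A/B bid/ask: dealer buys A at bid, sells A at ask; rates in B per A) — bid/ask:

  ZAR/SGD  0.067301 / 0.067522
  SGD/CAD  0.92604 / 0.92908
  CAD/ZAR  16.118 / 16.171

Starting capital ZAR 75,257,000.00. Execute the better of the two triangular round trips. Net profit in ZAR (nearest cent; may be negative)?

Best loop ZAR → SGD → CAD → ZAR:
ZAR 75,257,000.00 × 0.067301 (sell ZAR at bid) = SGD 5,064,871.36
SGD 5,064,871.36 × 0.92604 (sell SGD at bid) = CAD 4,690,273.47
CAD 4,690,273.47 × 16.118 (sell CAD at bid) = ZAR 75,597,827.81

Net profit: ZAR 340,827.81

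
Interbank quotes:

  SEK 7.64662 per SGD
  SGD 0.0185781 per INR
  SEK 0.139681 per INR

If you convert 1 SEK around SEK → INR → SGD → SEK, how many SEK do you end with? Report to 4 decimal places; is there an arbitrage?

1.0170 (arbitrage exists)

Around SEK → INR → SGD → SEK: 1 ÷ 0.139681 × 0.0185781 × 7.64662 = 1.017029
Product > 1; profitable direction is SEK → INR → SGD → SEK.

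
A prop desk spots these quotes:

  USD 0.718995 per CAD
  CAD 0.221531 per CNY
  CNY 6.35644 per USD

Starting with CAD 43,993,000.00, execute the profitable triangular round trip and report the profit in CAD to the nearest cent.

Profit: CAD 547,789.30

Profitable loop is CAD → USD → CNY → CAD:
CAD 43,993,000.00 × 0.718995 = USD 31,630,747.04
USD 31,630,747.04 × 6.35644 = CNY 201,058,945.68
CNY 201,058,945.68 × 0.221531 = CAD 44,540,789.30
Profit = CAD 44,540,789.30 − CAD 43,993,000.00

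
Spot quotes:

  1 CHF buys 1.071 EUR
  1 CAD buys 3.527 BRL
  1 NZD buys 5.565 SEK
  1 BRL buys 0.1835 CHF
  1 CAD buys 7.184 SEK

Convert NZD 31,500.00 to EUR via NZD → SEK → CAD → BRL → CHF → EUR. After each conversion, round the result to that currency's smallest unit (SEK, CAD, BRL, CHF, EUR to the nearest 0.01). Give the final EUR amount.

NZD 31,500.00 × 5.565 = SEK 175,297.50
SEK 175,297.50 ÷ 7.184 = CAD 24,401.10
CAD 24,401.10 × 3.527 = BRL 86,062.68
BRL 86,062.68 × 0.1835 = CHF 15,792.50
CHF 15,792.50 × 1.071 = EUR 16,913.77

EUR 16,913.77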